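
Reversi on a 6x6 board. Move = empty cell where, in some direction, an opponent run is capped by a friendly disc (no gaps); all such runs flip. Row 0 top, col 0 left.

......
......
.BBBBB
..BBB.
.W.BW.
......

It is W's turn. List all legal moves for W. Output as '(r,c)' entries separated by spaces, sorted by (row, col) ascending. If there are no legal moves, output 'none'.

(1,0): no bracket -> illegal
(1,1): flips 2 -> legal
(1,2): no bracket -> illegal
(1,3): no bracket -> illegal
(1,4): flips 4 -> legal
(1,5): no bracket -> illegal
(2,0): no bracket -> illegal
(3,0): no bracket -> illegal
(3,1): no bracket -> illegal
(3,5): no bracket -> illegal
(4,2): flips 1 -> legal
(4,5): no bracket -> illegal
(5,2): no bracket -> illegal
(5,3): no bracket -> illegal
(5,4): no bracket -> illegal

Answer: (1,1) (1,4) (4,2)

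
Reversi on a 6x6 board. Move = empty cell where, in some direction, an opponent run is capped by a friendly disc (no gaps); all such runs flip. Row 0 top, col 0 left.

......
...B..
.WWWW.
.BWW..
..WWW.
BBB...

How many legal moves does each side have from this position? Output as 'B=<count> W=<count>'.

-- B to move --
(1,0): no bracket -> illegal
(1,1): flips 1 -> legal
(1,2): flips 3 -> legal
(1,4): no bracket -> illegal
(1,5): flips 3 -> legal
(2,0): no bracket -> illegal
(2,5): no bracket -> illegal
(3,0): no bracket -> illegal
(3,4): flips 3 -> legal
(3,5): flips 1 -> legal
(4,1): no bracket -> illegal
(4,5): no bracket -> illegal
(5,3): flips 4 -> legal
(5,4): no bracket -> illegal
(5,5): no bracket -> illegal
B mobility = 6
-- W to move --
(0,2): flips 1 -> legal
(0,3): flips 1 -> legal
(0,4): flips 1 -> legal
(1,2): no bracket -> illegal
(1,4): no bracket -> illegal
(2,0): flips 1 -> legal
(3,0): flips 1 -> legal
(4,0): flips 1 -> legal
(4,1): flips 1 -> legal
(5,3): no bracket -> illegal
W mobility = 7

Answer: B=6 W=7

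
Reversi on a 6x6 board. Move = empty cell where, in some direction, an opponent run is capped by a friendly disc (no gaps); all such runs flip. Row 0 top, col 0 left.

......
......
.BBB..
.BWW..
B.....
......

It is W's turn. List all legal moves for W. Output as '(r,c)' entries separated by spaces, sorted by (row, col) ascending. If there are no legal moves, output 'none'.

Answer: (1,0) (1,1) (1,2) (1,3) (1,4) (3,0)

Derivation:
(1,0): flips 1 -> legal
(1,1): flips 1 -> legal
(1,2): flips 1 -> legal
(1,3): flips 1 -> legal
(1,4): flips 1 -> legal
(2,0): no bracket -> illegal
(2,4): no bracket -> illegal
(3,0): flips 1 -> legal
(3,4): no bracket -> illegal
(4,1): no bracket -> illegal
(4,2): no bracket -> illegal
(5,0): no bracket -> illegal
(5,1): no bracket -> illegal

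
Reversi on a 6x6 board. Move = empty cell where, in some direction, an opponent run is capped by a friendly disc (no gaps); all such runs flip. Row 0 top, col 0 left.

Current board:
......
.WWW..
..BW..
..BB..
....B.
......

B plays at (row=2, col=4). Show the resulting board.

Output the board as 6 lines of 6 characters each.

Answer: ......
.WWW..
..BBB.
..BB..
....B.
......

Derivation:
Place B at (2,4); scan 8 dirs for brackets.
Dir NW: opp run (1,3), next='.' -> no flip
Dir N: first cell '.' (not opp) -> no flip
Dir NE: first cell '.' (not opp) -> no flip
Dir W: opp run (2,3) capped by B -> flip
Dir E: first cell '.' (not opp) -> no flip
Dir SW: first cell 'B' (not opp) -> no flip
Dir S: first cell '.' (not opp) -> no flip
Dir SE: first cell '.' (not opp) -> no flip
All flips: (2,3)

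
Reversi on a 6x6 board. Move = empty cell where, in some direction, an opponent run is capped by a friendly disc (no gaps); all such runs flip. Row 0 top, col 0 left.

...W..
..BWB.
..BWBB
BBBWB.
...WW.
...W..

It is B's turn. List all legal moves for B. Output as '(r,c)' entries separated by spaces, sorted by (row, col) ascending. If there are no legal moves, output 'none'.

(0,2): flips 1 -> legal
(0,4): flips 1 -> legal
(3,5): no bracket -> illegal
(4,2): flips 1 -> legal
(4,5): no bracket -> illegal
(5,2): flips 1 -> legal
(5,4): flips 2 -> legal
(5,5): flips 2 -> legal

Answer: (0,2) (0,4) (4,2) (5,2) (5,4) (5,5)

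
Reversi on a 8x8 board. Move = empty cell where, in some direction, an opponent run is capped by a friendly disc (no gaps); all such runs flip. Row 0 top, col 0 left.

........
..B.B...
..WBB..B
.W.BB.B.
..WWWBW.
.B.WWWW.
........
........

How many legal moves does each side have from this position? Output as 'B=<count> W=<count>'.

-- B to move --
(1,1): flips 1 -> legal
(1,3): no bracket -> illegal
(2,0): no bracket -> illegal
(2,1): flips 1 -> legal
(3,0): no bracket -> illegal
(3,2): flips 1 -> legal
(3,5): no bracket -> illegal
(3,7): no bracket -> illegal
(4,0): no bracket -> illegal
(4,1): flips 3 -> legal
(4,7): flips 1 -> legal
(5,2): flips 1 -> legal
(5,7): no bracket -> illegal
(6,2): no bracket -> illegal
(6,3): flips 3 -> legal
(6,4): flips 2 -> legal
(6,5): flips 1 -> legal
(6,6): flips 4 -> legal
(6,7): flips 1 -> legal
B mobility = 11
-- W to move --
(0,1): flips 4 -> legal
(0,2): flips 1 -> legal
(0,3): no bracket -> illegal
(0,4): flips 3 -> legal
(0,5): no bracket -> illegal
(1,1): no bracket -> illegal
(1,3): flips 2 -> legal
(1,5): flips 2 -> legal
(1,6): no bracket -> illegal
(1,7): no bracket -> illegal
(2,1): no bracket -> illegal
(2,5): flips 3 -> legal
(2,6): flips 1 -> legal
(3,2): no bracket -> illegal
(3,5): flips 1 -> legal
(3,7): no bracket -> illegal
(4,0): no bracket -> illegal
(4,1): no bracket -> illegal
(4,7): no bracket -> illegal
(5,0): no bracket -> illegal
(5,2): no bracket -> illegal
(6,0): flips 1 -> legal
(6,1): no bracket -> illegal
(6,2): no bracket -> illegal
W mobility = 9

Answer: B=11 W=9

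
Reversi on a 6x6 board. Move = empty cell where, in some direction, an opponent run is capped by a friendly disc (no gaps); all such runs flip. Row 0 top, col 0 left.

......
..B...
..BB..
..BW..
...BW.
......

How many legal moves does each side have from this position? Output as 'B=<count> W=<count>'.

Answer: B=3 W=5

Derivation:
-- B to move --
(2,4): no bracket -> illegal
(3,4): flips 1 -> legal
(3,5): no bracket -> illegal
(4,2): no bracket -> illegal
(4,5): flips 1 -> legal
(5,3): no bracket -> illegal
(5,4): no bracket -> illegal
(5,5): flips 2 -> legal
B mobility = 3
-- W to move --
(0,1): no bracket -> illegal
(0,2): no bracket -> illegal
(0,3): no bracket -> illegal
(1,1): flips 1 -> legal
(1,3): flips 1 -> legal
(1,4): no bracket -> illegal
(2,1): no bracket -> illegal
(2,4): no bracket -> illegal
(3,1): flips 1 -> legal
(3,4): no bracket -> illegal
(4,1): no bracket -> illegal
(4,2): flips 1 -> legal
(5,2): no bracket -> illegal
(5,3): flips 1 -> legal
(5,4): no bracket -> illegal
W mobility = 5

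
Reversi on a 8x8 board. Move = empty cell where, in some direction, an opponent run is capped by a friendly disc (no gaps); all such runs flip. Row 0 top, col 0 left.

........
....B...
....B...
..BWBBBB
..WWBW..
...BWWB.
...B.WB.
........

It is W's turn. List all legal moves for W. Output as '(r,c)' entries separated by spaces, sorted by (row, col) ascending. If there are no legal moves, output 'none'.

(0,3): no bracket -> illegal
(0,4): flips 4 -> legal
(0,5): no bracket -> illegal
(1,3): no bracket -> illegal
(1,5): flips 1 -> legal
(2,1): flips 1 -> legal
(2,2): flips 1 -> legal
(2,3): flips 1 -> legal
(2,5): flips 2 -> legal
(2,6): no bracket -> illegal
(2,7): flips 1 -> legal
(3,1): flips 1 -> legal
(4,1): no bracket -> illegal
(4,6): no bracket -> illegal
(4,7): flips 1 -> legal
(5,2): flips 1 -> legal
(5,7): flips 1 -> legal
(6,2): no bracket -> illegal
(6,4): flips 1 -> legal
(6,7): flips 2 -> legal
(7,2): flips 1 -> legal
(7,3): flips 2 -> legal
(7,4): no bracket -> illegal
(7,5): no bracket -> illegal
(7,6): no bracket -> illegal
(7,7): flips 1 -> legal

Answer: (0,4) (1,5) (2,1) (2,2) (2,3) (2,5) (2,7) (3,1) (4,7) (5,2) (5,7) (6,4) (6,7) (7,2) (7,3) (7,7)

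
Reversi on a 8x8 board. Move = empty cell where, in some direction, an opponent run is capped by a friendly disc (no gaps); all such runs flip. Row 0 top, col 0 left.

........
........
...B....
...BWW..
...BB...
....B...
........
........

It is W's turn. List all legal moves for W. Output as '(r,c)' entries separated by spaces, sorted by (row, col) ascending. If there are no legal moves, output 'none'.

(1,2): flips 1 -> legal
(1,3): no bracket -> illegal
(1,4): no bracket -> illegal
(2,2): no bracket -> illegal
(2,4): no bracket -> illegal
(3,2): flips 1 -> legal
(4,2): no bracket -> illegal
(4,5): no bracket -> illegal
(5,2): flips 1 -> legal
(5,3): flips 1 -> legal
(5,5): no bracket -> illegal
(6,3): no bracket -> illegal
(6,4): flips 2 -> legal
(6,5): no bracket -> illegal

Answer: (1,2) (3,2) (5,2) (5,3) (6,4)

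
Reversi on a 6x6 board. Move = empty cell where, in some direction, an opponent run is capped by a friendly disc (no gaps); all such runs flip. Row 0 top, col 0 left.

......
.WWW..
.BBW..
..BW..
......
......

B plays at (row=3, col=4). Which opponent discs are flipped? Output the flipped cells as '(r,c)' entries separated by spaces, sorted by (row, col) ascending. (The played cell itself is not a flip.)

Answer: (3,3)

Derivation:
Dir NW: opp run (2,3) (1,2), next='.' -> no flip
Dir N: first cell '.' (not opp) -> no flip
Dir NE: first cell '.' (not opp) -> no flip
Dir W: opp run (3,3) capped by B -> flip
Dir E: first cell '.' (not opp) -> no flip
Dir SW: first cell '.' (not opp) -> no flip
Dir S: first cell '.' (not opp) -> no flip
Dir SE: first cell '.' (not opp) -> no flip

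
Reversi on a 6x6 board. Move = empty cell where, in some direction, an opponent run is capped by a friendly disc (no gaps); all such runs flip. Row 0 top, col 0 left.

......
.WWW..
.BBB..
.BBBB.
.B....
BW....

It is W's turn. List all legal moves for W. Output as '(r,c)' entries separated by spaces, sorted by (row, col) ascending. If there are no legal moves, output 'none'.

Answer: (3,0) (4,0) (4,2) (4,3) (4,4) (4,5)

Derivation:
(1,0): no bracket -> illegal
(1,4): no bracket -> illegal
(2,0): no bracket -> illegal
(2,4): no bracket -> illegal
(2,5): no bracket -> illegal
(3,0): flips 1 -> legal
(3,5): no bracket -> illegal
(4,0): flips 2 -> legal
(4,2): flips 2 -> legal
(4,3): flips 2 -> legal
(4,4): flips 2 -> legal
(4,5): flips 2 -> legal
(5,2): no bracket -> illegal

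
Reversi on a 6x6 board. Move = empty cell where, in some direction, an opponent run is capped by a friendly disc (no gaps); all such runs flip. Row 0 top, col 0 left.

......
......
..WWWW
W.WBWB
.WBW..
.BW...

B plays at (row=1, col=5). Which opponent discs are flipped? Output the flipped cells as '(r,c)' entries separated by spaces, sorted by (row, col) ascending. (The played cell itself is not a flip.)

Dir NW: first cell '.' (not opp) -> no flip
Dir N: first cell '.' (not opp) -> no flip
Dir NE: edge -> no flip
Dir W: first cell '.' (not opp) -> no flip
Dir E: edge -> no flip
Dir SW: opp run (2,4) capped by B -> flip
Dir S: opp run (2,5) capped by B -> flip
Dir SE: edge -> no flip

Answer: (2,4) (2,5)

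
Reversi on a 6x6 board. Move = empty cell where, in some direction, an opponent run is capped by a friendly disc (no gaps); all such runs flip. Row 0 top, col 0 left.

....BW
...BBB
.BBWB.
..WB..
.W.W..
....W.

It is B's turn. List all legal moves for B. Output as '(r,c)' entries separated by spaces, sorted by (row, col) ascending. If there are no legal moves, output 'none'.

(1,2): no bracket -> illegal
(3,0): no bracket -> illegal
(3,1): flips 1 -> legal
(3,4): no bracket -> illegal
(4,0): no bracket -> illegal
(4,2): flips 1 -> legal
(4,4): no bracket -> illegal
(4,5): no bracket -> illegal
(5,0): flips 3 -> legal
(5,1): no bracket -> illegal
(5,2): no bracket -> illegal
(5,3): flips 1 -> legal
(5,5): no bracket -> illegal

Answer: (3,1) (4,2) (5,0) (5,3)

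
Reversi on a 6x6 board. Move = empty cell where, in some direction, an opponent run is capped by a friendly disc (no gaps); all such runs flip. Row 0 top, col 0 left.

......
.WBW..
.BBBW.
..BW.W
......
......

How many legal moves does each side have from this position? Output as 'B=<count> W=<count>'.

Answer: B=10 W=2

Derivation:
-- B to move --
(0,0): flips 1 -> legal
(0,1): flips 1 -> legal
(0,2): no bracket -> illegal
(0,3): flips 1 -> legal
(0,4): flips 1 -> legal
(1,0): flips 1 -> legal
(1,4): flips 1 -> legal
(1,5): no bracket -> illegal
(2,0): no bracket -> illegal
(2,5): flips 1 -> legal
(3,4): flips 1 -> legal
(4,2): no bracket -> illegal
(4,3): flips 1 -> legal
(4,4): flips 1 -> legal
(4,5): no bracket -> illegal
B mobility = 10
-- W to move --
(0,1): no bracket -> illegal
(0,2): no bracket -> illegal
(0,3): no bracket -> illegal
(1,0): no bracket -> illegal
(1,4): no bracket -> illegal
(2,0): flips 3 -> legal
(3,0): no bracket -> illegal
(3,1): flips 3 -> legal
(3,4): no bracket -> illegal
(4,1): no bracket -> illegal
(4,2): no bracket -> illegal
(4,3): no bracket -> illegal
W mobility = 2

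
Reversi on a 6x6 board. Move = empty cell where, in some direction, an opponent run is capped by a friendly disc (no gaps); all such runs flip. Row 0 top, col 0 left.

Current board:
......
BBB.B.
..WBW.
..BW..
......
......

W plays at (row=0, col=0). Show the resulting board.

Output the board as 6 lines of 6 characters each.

Place W at (0,0); scan 8 dirs for brackets.
Dir NW: edge -> no flip
Dir N: edge -> no flip
Dir NE: edge -> no flip
Dir W: edge -> no flip
Dir E: first cell '.' (not opp) -> no flip
Dir SW: edge -> no flip
Dir S: opp run (1,0), next='.' -> no flip
Dir SE: opp run (1,1) capped by W -> flip
All flips: (1,1)

Answer: W.....
BWB.B.
..WBW.
..BW..
......
......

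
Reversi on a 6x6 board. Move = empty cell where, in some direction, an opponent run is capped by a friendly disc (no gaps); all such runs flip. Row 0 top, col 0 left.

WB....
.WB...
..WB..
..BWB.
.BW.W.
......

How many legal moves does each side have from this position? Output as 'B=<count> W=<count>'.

-- B to move --
(0,2): no bracket -> illegal
(1,0): flips 1 -> legal
(1,3): no bracket -> illegal
(2,0): no bracket -> illegal
(2,1): flips 2 -> legal
(2,4): no bracket -> illegal
(3,1): no bracket -> illegal
(3,5): no bracket -> illegal
(4,3): flips 2 -> legal
(4,5): no bracket -> illegal
(5,1): no bracket -> illegal
(5,2): flips 1 -> legal
(5,3): no bracket -> illegal
(5,4): flips 1 -> legal
(5,5): no bracket -> illegal
B mobility = 5
-- W to move --
(0,2): flips 2 -> legal
(0,3): no bracket -> illegal
(1,0): no bracket -> illegal
(1,3): flips 2 -> legal
(1,4): no bracket -> illegal
(2,1): no bracket -> illegal
(2,4): flips 2 -> legal
(2,5): no bracket -> illegal
(3,0): no bracket -> illegal
(3,1): flips 1 -> legal
(3,5): flips 1 -> legal
(4,0): flips 1 -> legal
(4,3): no bracket -> illegal
(4,5): no bracket -> illegal
(5,0): no bracket -> illegal
(5,1): no bracket -> illegal
(5,2): no bracket -> illegal
W mobility = 6

Answer: B=5 W=6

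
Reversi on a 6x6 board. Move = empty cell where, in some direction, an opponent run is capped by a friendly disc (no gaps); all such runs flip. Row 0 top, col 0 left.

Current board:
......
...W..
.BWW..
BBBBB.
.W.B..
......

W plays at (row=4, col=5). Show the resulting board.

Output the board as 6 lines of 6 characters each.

Place W at (4,5); scan 8 dirs for brackets.
Dir NW: opp run (3,4) capped by W -> flip
Dir N: first cell '.' (not opp) -> no flip
Dir NE: edge -> no flip
Dir W: first cell '.' (not opp) -> no flip
Dir E: edge -> no flip
Dir SW: first cell '.' (not opp) -> no flip
Dir S: first cell '.' (not opp) -> no flip
Dir SE: edge -> no flip
All flips: (3,4)

Answer: ......
...W..
.BWW..
BBBBW.
.W.B.W
......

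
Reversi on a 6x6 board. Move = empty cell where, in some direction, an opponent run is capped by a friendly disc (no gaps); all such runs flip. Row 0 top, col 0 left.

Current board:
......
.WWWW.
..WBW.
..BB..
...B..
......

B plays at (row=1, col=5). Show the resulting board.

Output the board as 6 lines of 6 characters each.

Answer: ......
.WWWWB
..WBB.
..BB..
...B..
......

Derivation:
Place B at (1,5); scan 8 dirs for brackets.
Dir NW: first cell '.' (not opp) -> no flip
Dir N: first cell '.' (not opp) -> no flip
Dir NE: edge -> no flip
Dir W: opp run (1,4) (1,3) (1,2) (1,1), next='.' -> no flip
Dir E: edge -> no flip
Dir SW: opp run (2,4) capped by B -> flip
Dir S: first cell '.' (not opp) -> no flip
Dir SE: edge -> no flip
All flips: (2,4)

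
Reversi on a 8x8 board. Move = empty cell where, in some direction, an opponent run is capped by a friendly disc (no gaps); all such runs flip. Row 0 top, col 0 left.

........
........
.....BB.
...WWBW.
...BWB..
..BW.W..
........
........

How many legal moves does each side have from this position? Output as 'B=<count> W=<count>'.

-- B to move --
(2,2): no bracket -> illegal
(2,3): flips 2 -> legal
(2,4): no bracket -> illegal
(2,7): flips 1 -> legal
(3,2): flips 2 -> legal
(3,7): flips 1 -> legal
(4,2): no bracket -> illegal
(4,6): flips 1 -> legal
(4,7): flips 1 -> legal
(5,4): flips 1 -> legal
(5,6): no bracket -> illegal
(6,2): flips 2 -> legal
(6,3): flips 1 -> legal
(6,4): no bracket -> illegal
(6,5): flips 1 -> legal
(6,6): no bracket -> illegal
B mobility = 10
-- W to move --
(1,4): flips 1 -> legal
(1,5): flips 3 -> legal
(1,6): flips 2 -> legal
(1,7): flips 2 -> legal
(2,4): no bracket -> illegal
(2,7): no bracket -> illegal
(3,2): no bracket -> illegal
(3,7): no bracket -> illegal
(4,1): no bracket -> illegal
(4,2): flips 1 -> legal
(4,6): flips 1 -> legal
(5,1): flips 1 -> legal
(5,4): flips 1 -> legal
(5,6): flips 1 -> legal
(6,1): flips 2 -> legal
(6,2): no bracket -> illegal
(6,3): no bracket -> illegal
W mobility = 10

Answer: B=10 W=10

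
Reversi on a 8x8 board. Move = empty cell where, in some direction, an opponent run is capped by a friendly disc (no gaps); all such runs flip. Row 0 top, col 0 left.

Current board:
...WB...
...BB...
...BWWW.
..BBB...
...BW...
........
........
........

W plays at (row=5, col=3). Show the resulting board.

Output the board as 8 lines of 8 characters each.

Place W at (5,3); scan 8 dirs for brackets.
Dir NW: first cell '.' (not opp) -> no flip
Dir N: opp run (4,3) (3,3) (2,3) (1,3) capped by W -> flip
Dir NE: first cell 'W' (not opp) -> no flip
Dir W: first cell '.' (not opp) -> no flip
Dir E: first cell '.' (not opp) -> no flip
Dir SW: first cell '.' (not opp) -> no flip
Dir S: first cell '.' (not opp) -> no flip
Dir SE: first cell '.' (not opp) -> no flip
All flips: (1,3) (2,3) (3,3) (4,3)

Answer: ...WB...
...WB...
...WWWW.
..BWB...
...WW...
...W....
........
........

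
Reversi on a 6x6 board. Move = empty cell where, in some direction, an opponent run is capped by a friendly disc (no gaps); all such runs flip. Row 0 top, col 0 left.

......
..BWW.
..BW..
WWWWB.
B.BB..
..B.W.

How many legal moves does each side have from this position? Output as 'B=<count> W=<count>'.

-- B to move --
(0,2): no bracket -> illegal
(0,3): flips 3 -> legal
(0,4): flips 1 -> legal
(0,5): no bracket -> illegal
(1,5): flips 2 -> legal
(2,0): flips 2 -> legal
(2,1): flips 1 -> legal
(2,4): flips 2 -> legal
(2,5): no bracket -> illegal
(4,1): no bracket -> illegal
(4,4): flips 1 -> legal
(4,5): no bracket -> illegal
(5,3): no bracket -> illegal
(5,5): no bracket -> illegal
B mobility = 7
-- W to move --
(0,1): flips 1 -> legal
(0,2): flips 2 -> legal
(0,3): no bracket -> illegal
(1,1): flips 2 -> legal
(2,1): flips 1 -> legal
(2,4): no bracket -> illegal
(2,5): no bracket -> illegal
(3,5): flips 1 -> legal
(4,1): no bracket -> illegal
(4,4): no bracket -> illegal
(4,5): flips 1 -> legal
(5,0): flips 1 -> legal
(5,1): flips 1 -> legal
(5,3): flips 2 -> legal
W mobility = 9

Answer: B=7 W=9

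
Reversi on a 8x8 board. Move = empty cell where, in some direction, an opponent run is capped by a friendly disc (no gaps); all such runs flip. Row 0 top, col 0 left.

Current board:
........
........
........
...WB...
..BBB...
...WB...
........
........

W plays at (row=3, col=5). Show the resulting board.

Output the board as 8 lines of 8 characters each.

Answer: ........
........
........
...WWW..
..BBW...
...WB...
........
........

Derivation:
Place W at (3,5); scan 8 dirs for brackets.
Dir NW: first cell '.' (not opp) -> no flip
Dir N: first cell '.' (not opp) -> no flip
Dir NE: first cell '.' (not opp) -> no flip
Dir W: opp run (3,4) capped by W -> flip
Dir E: first cell '.' (not opp) -> no flip
Dir SW: opp run (4,4) capped by W -> flip
Dir S: first cell '.' (not opp) -> no flip
Dir SE: first cell '.' (not opp) -> no flip
All flips: (3,4) (4,4)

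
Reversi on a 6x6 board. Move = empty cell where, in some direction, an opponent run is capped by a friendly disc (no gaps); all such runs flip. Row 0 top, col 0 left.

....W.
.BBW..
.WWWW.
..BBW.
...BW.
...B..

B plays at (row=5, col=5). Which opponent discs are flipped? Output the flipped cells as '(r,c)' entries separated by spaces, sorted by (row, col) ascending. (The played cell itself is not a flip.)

Answer: (4,4)

Derivation:
Dir NW: opp run (4,4) capped by B -> flip
Dir N: first cell '.' (not opp) -> no flip
Dir NE: edge -> no flip
Dir W: first cell '.' (not opp) -> no flip
Dir E: edge -> no flip
Dir SW: edge -> no flip
Dir S: edge -> no flip
Dir SE: edge -> no flip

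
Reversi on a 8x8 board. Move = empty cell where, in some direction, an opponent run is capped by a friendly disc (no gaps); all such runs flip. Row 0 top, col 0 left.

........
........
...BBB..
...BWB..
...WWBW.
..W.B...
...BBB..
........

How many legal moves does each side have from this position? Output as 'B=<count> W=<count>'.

-- B to move --
(3,2): flips 1 -> legal
(3,6): no bracket -> illegal
(3,7): no bracket -> illegal
(4,1): flips 1 -> legal
(4,2): flips 2 -> legal
(4,7): flips 1 -> legal
(5,1): no bracket -> illegal
(5,3): flips 2 -> legal
(5,5): flips 1 -> legal
(5,6): no bracket -> illegal
(5,7): flips 1 -> legal
(6,1): flips 3 -> legal
(6,2): no bracket -> illegal
B mobility = 8
-- W to move --
(1,2): flips 1 -> legal
(1,3): flips 4 -> legal
(1,4): flips 1 -> legal
(1,5): no bracket -> illegal
(1,6): flips 1 -> legal
(2,2): flips 1 -> legal
(2,6): flips 1 -> legal
(3,2): flips 1 -> legal
(3,6): flips 1 -> legal
(4,2): no bracket -> illegal
(5,3): no bracket -> illegal
(5,5): no bracket -> illegal
(5,6): flips 1 -> legal
(6,2): no bracket -> illegal
(6,6): no bracket -> illegal
(7,2): no bracket -> illegal
(7,3): no bracket -> illegal
(7,4): flips 3 -> legal
(7,5): no bracket -> illegal
(7,6): flips 2 -> legal
W mobility = 11

Answer: B=8 W=11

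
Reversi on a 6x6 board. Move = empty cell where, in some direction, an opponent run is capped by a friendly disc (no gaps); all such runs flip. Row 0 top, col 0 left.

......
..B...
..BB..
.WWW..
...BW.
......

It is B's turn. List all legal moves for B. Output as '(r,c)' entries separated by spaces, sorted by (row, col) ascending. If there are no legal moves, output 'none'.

Answer: (2,1) (4,0) (4,1) (4,2) (4,5) (5,5)

Derivation:
(2,0): no bracket -> illegal
(2,1): flips 1 -> legal
(2,4): no bracket -> illegal
(3,0): no bracket -> illegal
(3,4): no bracket -> illegal
(3,5): no bracket -> illegal
(4,0): flips 1 -> legal
(4,1): flips 1 -> legal
(4,2): flips 1 -> legal
(4,5): flips 1 -> legal
(5,3): no bracket -> illegal
(5,4): no bracket -> illegal
(5,5): flips 2 -> legal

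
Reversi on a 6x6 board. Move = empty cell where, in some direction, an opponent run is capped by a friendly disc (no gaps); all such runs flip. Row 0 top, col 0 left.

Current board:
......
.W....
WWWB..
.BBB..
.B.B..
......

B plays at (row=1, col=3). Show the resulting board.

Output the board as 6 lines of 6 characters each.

Place B at (1,3); scan 8 dirs for brackets.
Dir NW: first cell '.' (not opp) -> no flip
Dir N: first cell '.' (not opp) -> no flip
Dir NE: first cell '.' (not opp) -> no flip
Dir W: first cell '.' (not opp) -> no flip
Dir E: first cell '.' (not opp) -> no flip
Dir SW: opp run (2,2) capped by B -> flip
Dir S: first cell 'B' (not opp) -> no flip
Dir SE: first cell '.' (not opp) -> no flip
All flips: (2,2)

Answer: ......
.W.B..
WWBB..
.BBB..
.B.B..
......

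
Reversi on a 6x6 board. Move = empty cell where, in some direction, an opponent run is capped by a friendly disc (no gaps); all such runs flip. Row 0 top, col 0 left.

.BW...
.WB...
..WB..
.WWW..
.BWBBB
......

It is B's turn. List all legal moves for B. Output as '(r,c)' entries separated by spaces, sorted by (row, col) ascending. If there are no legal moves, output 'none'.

(0,0): flips 3 -> legal
(0,3): flips 1 -> legal
(1,0): flips 1 -> legal
(1,3): no bracket -> illegal
(2,0): no bracket -> illegal
(2,1): flips 4 -> legal
(2,4): no bracket -> illegal
(3,0): no bracket -> illegal
(3,4): no bracket -> illegal
(4,0): no bracket -> illegal
(5,1): no bracket -> illegal
(5,2): flips 3 -> legal
(5,3): no bracket -> illegal

Answer: (0,0) (0,3) (1,0) (2,1) (5,2)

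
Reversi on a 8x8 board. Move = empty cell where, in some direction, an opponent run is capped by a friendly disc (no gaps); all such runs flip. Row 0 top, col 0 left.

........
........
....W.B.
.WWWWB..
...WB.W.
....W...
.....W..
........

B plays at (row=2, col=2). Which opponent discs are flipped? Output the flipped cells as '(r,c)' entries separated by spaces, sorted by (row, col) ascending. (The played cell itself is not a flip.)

Dir NW: first cell '.' (not opp) -> no flip
Dir N: first cell '.' (not opp) -> no flip
Dir NE: first cell '.' (not opp) -> no flip
Dir W: first cell '.' (not opp) -> no flip
Dir E: first cell '.' (not opp) -> no flip
Dir SW: opp run (3,1), next='.' -> no flip
Dir S: opp run (3,2), next='.' -> no flip
Dir SE: opp run (3,3) capped by B -> flip

Answer: (3,3)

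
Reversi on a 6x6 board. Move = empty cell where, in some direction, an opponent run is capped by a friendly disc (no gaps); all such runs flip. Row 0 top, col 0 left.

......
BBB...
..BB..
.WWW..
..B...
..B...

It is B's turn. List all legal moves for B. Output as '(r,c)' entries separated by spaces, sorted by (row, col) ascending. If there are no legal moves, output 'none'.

Answer: (2,0) (2,4) (4,0) (4,1) (4,3) (4,4)

Derivation:
(2,0): flips 1 -> legal
(2,1): no bracket -> illegal
(2,4): flips 1 -> legal
(3,0): no bracket -> illegal
(3,4): no bracket -> illegal
(4,0): flips 1 -> legal
(4,1): flips 1 -> legal
(4,3): flips 1 -> legal
(4,4): flips 1 -> legal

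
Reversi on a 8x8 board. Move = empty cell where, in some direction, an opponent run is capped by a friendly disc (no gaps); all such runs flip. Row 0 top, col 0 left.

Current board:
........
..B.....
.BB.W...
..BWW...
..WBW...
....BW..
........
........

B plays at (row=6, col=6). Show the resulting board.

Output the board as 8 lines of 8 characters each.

Answer: ........
..B.....
.BB.W...
..BBW...
..WBB...
....BB..
......B.
........

Derivation:
Place B at (6,6); scan 8 dirs for brackets.
Dir NW: opp run (5,5) (4,4) (3,3) capped by B -> flip
Dir N: first cell '.' (not opp) -> no flip
Dir NE: first cell '.' (not opp) -> no flip
Dir W: first cell '.' (not opp) -> no flip
Dir E: first cell '.' (not opp) -> no flip
Dir SW: first cell '.' (not opp) -> no flip
Dir S: first cell '.' (not opp) -> no flip
Dir SE: first cell '.' (not opp) -> no flip
All flips: (3,3) (4,4) (5,5)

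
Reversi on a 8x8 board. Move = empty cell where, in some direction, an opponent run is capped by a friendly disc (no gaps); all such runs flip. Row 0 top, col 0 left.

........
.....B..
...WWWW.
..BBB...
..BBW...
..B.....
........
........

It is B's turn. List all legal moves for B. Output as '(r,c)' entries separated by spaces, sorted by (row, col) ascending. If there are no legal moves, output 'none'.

(1,2): flips 1 -> legal
(1,3): flips 1 -> legal
(1,4): flips 2 -> legal
(1,6): flips 1 -> legal
(1,7): no bracket -> illegal
(2,2): no bracket -> illegal
(2,7): no bracket -> illegal
(3,5): flips 1 -> legal
(3,6): no bracket -> illegal
(3,7): flips 1 -> legal
(4,5): flips 1 -> legal
(5,3): no bracket -> illegal
(5,4): flips 1 -> legal
(5,5): flips 1 -> legal

Answer: (1,2) (1,3) (1,4) (1,6) (3,5) (3,7) (4,5) (5,4) (5,5)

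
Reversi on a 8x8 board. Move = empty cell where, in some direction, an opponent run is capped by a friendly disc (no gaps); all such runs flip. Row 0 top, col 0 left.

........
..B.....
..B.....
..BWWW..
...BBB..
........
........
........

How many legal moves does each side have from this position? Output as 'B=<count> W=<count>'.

-- B to move --
(2,3): flips 2 -> legal
(2,4): flips 1 -> legal
(2,5): flips 2 -> legal
(2,6): flips 1 -> legal
(3,6): flips 3 -> legal
(4,2): no bracket -> illegal
(4,6): no bracket -> illegal
B mobility = 5
-- W to move --
(0,1): no bracket -> illegal
(0,2): no bracket -> illegal
(0,3): no bracket -> illegal
(1,1): flips 1 -> legal
(1,3): no bracket -> illegal
(2,1): no bracket -> illegal
(2,3): no bracket -> illegal
(3,1): flips 1 -> legal
(3,6): no bracket -> illegal
(4,1): no bracket -> illegal
(4,2): no bracket -> illegal
(4,6): no bracket -> illegal
(5,2): flips 1 -> legal
(5,3): flips 2 -> legal
(5,4): flips 1 -> legal
(5,5): flips 2 -> legal
(5,6): flips 1 -> legal
W mobility = 7

Answer: B=5 W=7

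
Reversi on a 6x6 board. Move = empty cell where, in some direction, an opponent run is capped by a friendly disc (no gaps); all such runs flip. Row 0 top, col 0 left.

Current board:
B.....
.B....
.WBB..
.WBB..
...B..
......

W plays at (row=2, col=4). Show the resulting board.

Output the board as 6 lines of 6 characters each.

Place W at (2,4); scan 8 dirs for brackets.
Dir NW: first cell '.' (not opp) -> no flip
Dir N: first cell '.' (not opp) -> no flip
Dir NE: first cell '.' (not opp) -> no flip
Dir W: opp run (2,3) (2,2) capped by W -> flip
Dir E: first cell '.' (not opp) -> no flip
Dir SW: opp run (3,3), next='.' -> no flip
Dir S: first cell '.' (not opp) -> no flip
Dir SE: first cell '.' (not opp) -> no flip
All flips: (2,2) (2,3)

Answer: B.....
.B....
.WWWW.
.WBB..
...B..
......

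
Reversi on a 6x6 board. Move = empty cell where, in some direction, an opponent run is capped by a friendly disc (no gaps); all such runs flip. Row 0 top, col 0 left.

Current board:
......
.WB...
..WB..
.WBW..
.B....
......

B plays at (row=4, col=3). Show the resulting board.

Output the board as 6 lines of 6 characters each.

Answer: ......
.WB...
..WB..
.WBB..
.B.B..
......

Derivation:
Place B at (4,3); scan 8 dirs for brackets.
Dir NW: first cell 'B' (not opp) -> no flip
Dir N: opp run (3,3) capped by B -> flip
Dir NE: first cell '.' (not opp) -> no flip
Dir W: first cell '.' (not opp) -> no flip
Dir E: first cell '.' (not opp) -> no flip
Dir SW: first cell '.' (not opp) -> no flip
Dir S: first cell '.' (not opp) -> no flip
Dir SE: first cell '.' (not opp) -> no flip
All flips: (3,3)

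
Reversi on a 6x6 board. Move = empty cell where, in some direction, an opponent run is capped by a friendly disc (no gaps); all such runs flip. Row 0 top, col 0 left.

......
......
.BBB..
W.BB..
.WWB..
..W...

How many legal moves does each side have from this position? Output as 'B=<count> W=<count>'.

-- B to move --
(2,0): no bracket -> illegal
(3,1): no bracket -> illegal
(4,0): flips 2 -> legal
(5,0): flips 1 -> legal
(5,1): flips 1 -> legal
(5,3): no bracket -> illegal
B mobility = 3
-- W to move --
(1,0): no bracket -> illegal
(1,1): no bracket -> illegal
(1,2): flips 3 -> legal
(1,3): no bracket -> illegal
(1,4): flips 2 -> legal
(2,0): no bracket -> illegal
(2,4): flips 1 -> legal
(3,1): no bracket -> illegal
(3,4): flips 1 -> legal
(4,4): flips 1 -> legal
(5,3): no bracket -> illegal
(5,4): no bracket -> illegal
W mobility = 5

Answer: B=3 W=5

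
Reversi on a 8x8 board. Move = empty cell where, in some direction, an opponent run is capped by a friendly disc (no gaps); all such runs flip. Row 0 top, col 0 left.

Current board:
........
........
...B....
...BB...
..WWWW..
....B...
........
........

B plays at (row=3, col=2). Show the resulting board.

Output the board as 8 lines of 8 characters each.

Place B at (3,2); scan 8 dirs for brackets.
Dir NW: first cell '.' (not opp) -> no flip
Dir N: first cell '.' (not opp) -> no flip
Dir NE: first cell 'B' (not opp) -> no flip
Dir W: first cell '.' (not opp) -> no flip
Dir E: first cell 'B' (not opp) -> no flip
Dir SW: first cell '.' (not opp) -> no flip
Dir S: opp run (4,2), next='.' -> no flip
Dir SE: opp run (4,3) capped by B -> flip
All flips: (4,3)

Answer: ........
........
...B....
..BBB...
..WBWW..
....B...
........
........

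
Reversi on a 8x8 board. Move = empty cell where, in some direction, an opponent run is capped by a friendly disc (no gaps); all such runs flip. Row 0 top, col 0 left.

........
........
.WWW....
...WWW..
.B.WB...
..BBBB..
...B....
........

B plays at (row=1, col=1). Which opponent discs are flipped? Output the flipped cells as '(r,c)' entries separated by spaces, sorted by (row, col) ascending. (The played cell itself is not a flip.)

Answer: (2,2) (3,3)

Derivation:
Dir NW: first cell '.' (not opp) -> no flip
Dir N: first cell '.' (not opp) -> no flip
Dir NE: first cell '.' (not opp) -> no flip
Dir W: first cell '.' (not opp) -> no flip
Dir E: first cell '.' (not opp) -> no flip
Dir SW: first cell '.' (not opp) -> no flip
Dir S: opp run (2,1), next='.' -> no flip
Dir SE: opp run (2,2) (3,3) capped by B -> flip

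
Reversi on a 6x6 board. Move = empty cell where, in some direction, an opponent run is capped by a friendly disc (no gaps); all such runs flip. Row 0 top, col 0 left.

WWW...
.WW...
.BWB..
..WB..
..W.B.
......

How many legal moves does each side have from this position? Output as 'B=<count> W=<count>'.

-- B to move --
(0,3): flips 1 -> legal
(1,0): no bracket -> illegal
(1,3): no bracket -> illegal
(2,0): no bracket -> illegal
(3,1): flips 1 -> legal
(4,1): flips 1 -> legal
(4,3): flips 1 -> legal
(5,1): flips 1 -> legal
(5,2): no bracket -> illegal
(5,3): no bracket -> illegal
B mobility = 5
-- W to move --
(1,0): flips 1 -> legal
(1,3): no bracket -> illegal
(1,4): flips 1 -> legal
(2,0): flips 1 -> legal
(2,4): flips 2 -> legal
(3,0): flips 1 -> legal
(3,1): flips 1 -> legal
(3,4): flips 2 -> legal
(3,5): no bracket -> illegal
(4,3): no bracket -> illegal
(4,5): no bracket -> illegal
(5,3): no bracket -> illegal
(5,4): no bracket -> illegal
(5,5): flips 2 -> legal
W mobility = 8

Answer: B=5 W=8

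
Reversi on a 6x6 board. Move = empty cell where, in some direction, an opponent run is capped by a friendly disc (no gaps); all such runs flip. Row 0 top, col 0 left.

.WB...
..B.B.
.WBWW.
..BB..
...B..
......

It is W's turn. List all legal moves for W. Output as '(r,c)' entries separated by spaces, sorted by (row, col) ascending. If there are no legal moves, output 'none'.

Answer: (0,3) (0,4) (0,5) (4,1) (4,2) (5,3) (5,4)

Derivation:
(0,3): flips 2 -> legal
(0,4): flips 1 -> legal
(0,5): flips 1 -> legal
(1,1): no bracket -> illegal
(1,3): no bracket -> illegal
(1,5): no bracket -> illegal
(2,5): no bracket -> illegal
(3,1): no bracket -> illegal
(3,4): no bracket -> illegal
(4,1): flips 1 -> legal
(4,2): flips 1 -> legal
(4,4): no bracket -> illegal
(5,2): no bracket -> illegal
(5,3): flips 2 -> legal
(5,4): flips 2 -> legal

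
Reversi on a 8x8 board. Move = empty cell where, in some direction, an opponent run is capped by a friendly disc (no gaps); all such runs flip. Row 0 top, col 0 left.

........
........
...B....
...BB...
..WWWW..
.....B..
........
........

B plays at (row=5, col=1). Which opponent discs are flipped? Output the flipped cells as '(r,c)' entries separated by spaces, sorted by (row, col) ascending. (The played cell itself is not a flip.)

Answer: (4,2)

Derivation:
Dir NW: first cell '.' (not opp) -> no flip
Dir N: first cell '.' (not opp) -> no flip
Dir NE: opp run (4,2) capped by B -> flip
Dir W: first cell '.' (not opp) -> no flip
Dir E: first cell '.' (not opp) -> no flip
Dir SW: first cell '.' (not opp) -> no flip
Dir S: first cell '.' (not opp) -> no flip
Dir SE: first cell '.' (not opp) -> no flip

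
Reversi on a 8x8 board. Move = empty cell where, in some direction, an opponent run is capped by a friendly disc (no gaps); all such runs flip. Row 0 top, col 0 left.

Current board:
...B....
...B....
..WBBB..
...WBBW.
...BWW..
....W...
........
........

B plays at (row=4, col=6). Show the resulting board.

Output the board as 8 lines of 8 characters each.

Place B at (4,6); scan 8 dirs for brackets.
Dir NW: first cell 'B' (not opp) -> no flip
Dir N: opp run (3,6), next='.' -> no flip
Dir NE: first cell '.' (not opp) -> no flip
Dir W: opp run (4,5) (4,4) capped by B -> flip
Dir E: first cell '.' (not opp) -> no flip
Dir SW: first cell '.' (not opp) -> no flip
Dir S: first cell '.' (not opp) -> no flip
Dir SE: first cell '.' (not opp) -> no flip
All flips: (4,4) (4,5)

Answer: ...B....
...B....
..WBBB..
...WBBW.
...BBBB.
....W...
........
........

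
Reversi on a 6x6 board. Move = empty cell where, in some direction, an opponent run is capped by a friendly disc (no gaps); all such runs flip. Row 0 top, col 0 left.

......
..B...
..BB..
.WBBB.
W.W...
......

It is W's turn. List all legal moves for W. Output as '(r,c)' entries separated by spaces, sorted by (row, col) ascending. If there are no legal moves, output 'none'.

(0,1): no bracket -> illegal
(0,2): flips 3 -> legal
(0,3): no bracket -> illegal
(1,1): no bracket -> illegal
(1,3): flips 1 -> legal
(1,4): no bracket -> illegal
(2,1): no bracket -> illegal
(2,4): flips 1 -> legal
(2,5): no bracket -> illegal
(3,5): flips 3 -> legal
(4,1): no bracket -> illegal
(4,3): no bracket -> illegal
(4,4): no bracket -> illegal
(4,5): no bracket -> illegal

Answer: (0,2) (1,3) (2,4) (3,5)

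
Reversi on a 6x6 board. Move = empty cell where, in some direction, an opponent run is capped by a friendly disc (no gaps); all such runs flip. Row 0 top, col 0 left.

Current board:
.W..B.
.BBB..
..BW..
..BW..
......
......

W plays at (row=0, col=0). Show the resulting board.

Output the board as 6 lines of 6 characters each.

Answer: WW..B.
.WBB..
..WW..
..BW..
......
......

Derivation:
Place W at (0,0); scan 8 dirs for brackets.
Dir NW: edge -> no flip
Dir N: edge -> no flip
Dir NE: edge -> no flip
Dir W: edge -> no flip
Dir E: first cell 'W' (not opp) -> no flip
Dir SW: edge -> no flip
Dir S: first cell '.' (not opp) -> no flip
Dir SE: opp run (1,1) (2,2) capped by W -> flip
All flips: (1,1) (2,2)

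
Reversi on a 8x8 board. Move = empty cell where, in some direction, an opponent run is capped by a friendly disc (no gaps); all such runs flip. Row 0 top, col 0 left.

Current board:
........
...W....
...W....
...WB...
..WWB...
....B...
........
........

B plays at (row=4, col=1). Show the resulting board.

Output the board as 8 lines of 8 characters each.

Place B at (4,1); scan 8 dirs for brackets.
Dir NW: first cell '.' (not opp) -> no flip
Dir N: first cell '.' (not opp) -> no flip
Dir NE: first cell '.' (not opp) -> no flip
Dir W: first cell '.' (not opp) -> no flip
Dir E: opp run (4,2) (4,3) capped by B -> flip
Dir SW: first cell '.' (not opp) -> no flip
Dir S: first cell '.' (not opp) -> no flip
Dir SE: first cell '.' (not opp) -> no flip
All flips: (4,2) (4,3)

Answer: ........
...W....
...W....
...WB...
.BBBB...
....B...
........
........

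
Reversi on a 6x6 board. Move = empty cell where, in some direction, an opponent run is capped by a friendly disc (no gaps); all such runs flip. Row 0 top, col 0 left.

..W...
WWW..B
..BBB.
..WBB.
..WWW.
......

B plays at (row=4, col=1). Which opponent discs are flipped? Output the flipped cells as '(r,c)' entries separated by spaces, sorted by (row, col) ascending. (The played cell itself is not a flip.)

Dir NW: first cell '.' (not opp) -> no flip
Dir N: first cell '.' (not opp) -> no flip
Dir NE: opp run (3,2) capped by B -> flip
Dir W: first cell '.' (not opp) -> no flip
Dir E: opp run (4,2) (4,3) (4,4), next='.' -> no flip
Dir SW: first cell '.' (not opp) -> no flip
Dir S: first cell '.' (not opp) -> no flip
Dir SE: first cell '.' (not opp) -> no flip

Answer: (3,2)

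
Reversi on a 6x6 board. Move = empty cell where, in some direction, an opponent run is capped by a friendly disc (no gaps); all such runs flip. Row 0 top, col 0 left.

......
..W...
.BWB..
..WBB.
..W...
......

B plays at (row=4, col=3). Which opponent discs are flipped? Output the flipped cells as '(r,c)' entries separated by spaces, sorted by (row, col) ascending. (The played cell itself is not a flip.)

Answer: (3,2)

Derivation:
Dir NW: opp run (3,2) capped by B -> flip
Dir N: first cell 'B' (not opp) -> no flip
Dir NE: first cell 'B' (not opp) -> no flip
Dir W: opp run (4,2), next='.' -> no flip
Dir E: first cell '.' (not opp) -> no flip
Dir SW: first cell '.' (not opp) -> no flip
Dir S: first cell '.' (not opp) -> no flip
Dir SE: first cell '.' (not opp) -> no flip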